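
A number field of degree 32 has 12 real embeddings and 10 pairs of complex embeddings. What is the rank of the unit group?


By Dirichlet's unit theorem:
rank = r1 + r2 - 1
= 12 + 10 - 1
= 21

21


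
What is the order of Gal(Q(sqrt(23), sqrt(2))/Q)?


The 2 square roots of distinct primes are multiplicatively independent over Q,
so [K:Q] = 2^2 and Gal(K/Q) is isomorphic to (Z/2Z)^2.
|Gal| = 2^2 = 4

4


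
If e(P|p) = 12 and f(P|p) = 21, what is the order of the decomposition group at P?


|D_P| = e * f
= 12 * 21
= 252

252


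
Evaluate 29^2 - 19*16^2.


x^2 - d*y^2
= 29^2 - 19*16^2
= 841 - 4864
= -4023

-4023


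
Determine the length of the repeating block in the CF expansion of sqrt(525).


Run the CF algorithm for sqrt(525).
a_0 = floor(sqrt(525)) = 22; set m_0=0, q_0=1.
Recurrence: m' = q*a - m,  q' = (d - m'^2)/q,  a' = floor((a_0 + m')/q').
  step 1: m=22, q=41, a=1
  step 2: m=19, q=4, a=10
  step 3: m=21, q=21, a=2
  step 4: m=21, q=4, a=10
  step 5: m=19, q=41, a=1
  step 6: m=22, q=1, a=44
a_6 = 2*a_0 = 44, so the period closes here.
sqrt(525) = [22; 1, 10, 2, 10, 1, 44]
Period length = 6

6


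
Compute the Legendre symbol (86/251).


p = 251 is prime, so compute (86/251) with the reciprocity algorithm (Jacobi-symbol steps: pull out 2s via (2/n), flip via reciprocity, reduce):
  pull out 2: (2/251) = -1  (since 251 mod 8 = 3)
  reciprocity: (43/251) -> -(251/43)
  reduce: (36/43)
  pull out 2: (2/43) = -1  (since 43 mod 8 = 3)
  pull out 2: (2/43) = -1  (since 43 mod 8 = 3)
  reciprocity: (9/43) -> +(43/9)
  reduce: (7/9)
  reciprocity: (7/9) -> +(9/7)
  reduce: (2/7)
  pull out 2: (2/7) = +1  (since 7 mod 8 = 7)
  (1/7) = 1
Product of signs = 1
(86/251) = 1

1


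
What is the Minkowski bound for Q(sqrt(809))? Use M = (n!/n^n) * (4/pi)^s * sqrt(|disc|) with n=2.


d = 809, d mod 4 = 1, so disc(K) = d = 809; |disc(K)| = 809
Real quadratic field, so n = 2, s = r2 = 0, r1 = 2
M = (n!/n^n) * (4/pi)^s * sqrt(|disc(K)|) = (2!/2^2) * (4/pi)^0 * sqrt(809)
= 0.5 * 1.000000 * 28.442925
= 14.2215

14.2215


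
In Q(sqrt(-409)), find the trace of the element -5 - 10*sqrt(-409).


Tr(a + b*sqrt(d)) = (a + b*sqrt(d)) + (a - b*sqrt(d)) = 2a
= 2 * (-5)
= -10

-10


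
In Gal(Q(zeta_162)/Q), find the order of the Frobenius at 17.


The Frobenius at p in Gal(Q(zeta_n)/Q) = (Z/nZ)* is the class of p, so its order is ord_162(17), the smallest k >= 1 with 17^k = 1 mod 162.
n = 162 = 2 * 3^4, phi(162) = 54; the order divides phi(n).
Divisors of 54: 1, 2, 3, 6, 9, 18, 27, 54
Repeated squaring mod 162: 17^1 = 17, 17^2 = 127, 17^4 = 91, 17^8 = 19, 17^16 = 37, 17^32 = 73
Test divisors in increasing order:
  k=1: 17^1 = 17 mod 162
  k=2: 17^2 = 127 mod 162
  k=3: 17^3 = 127 * 17 = 53 mod 162
  k=6: 17^6 = 91 * 127 = 55 mod 162
  k=9: 17^9 = 19 * 17 = 161 mod 162
  k=18: 17^18 = 37 * 127 = 1 mod 162  <- first divisor giving 1
Order = 18

18


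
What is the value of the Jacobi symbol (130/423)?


Compute (130/423) via quadratic reciprocity:
  pull out 2: (2/423) = +1  (since 423 mod 8 = 7)
  reciprocity: (65/423) -> +(423/65)
  reduce: (33/65)
  reciprocity: (33/65) -> +(65/33)
  reduce: (32/33)
  pull out 2: (2/33) = +1  (since 33 mod 8 = 1)
  pull out 2: (2/33) = +1  (since 33 mod 8 = 1)
  pull out 2: (2/33) = +1  (since 33 mod 8 = 1)
  pull out 2: (2/33) = +1  (since 33 mod 8 = 1)
  pull out 2: (2/33) = +1  (since 33 mod 8 = 1)
  (1/33) = 1
Product of signs = 1

1


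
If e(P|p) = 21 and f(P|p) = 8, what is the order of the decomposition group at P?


|D_P| = e * f
= 21 * 8
= 168

168


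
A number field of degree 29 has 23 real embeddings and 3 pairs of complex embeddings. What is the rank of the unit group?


By Dirichlet's unit theorem:
rank = r1 + r2 - 1
= 23 + 3 - 1
= 25

25


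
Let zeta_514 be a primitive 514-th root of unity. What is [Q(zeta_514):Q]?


The degree equals Euler's totient phi(514).
514 = 2 * 257
phi(514) = 256

256


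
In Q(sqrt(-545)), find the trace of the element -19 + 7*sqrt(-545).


Tr(a + b*sqrt(d)) = (a + b*sqrt(d)) + (a - b*sqrt(d)) = 2a
= 2 * (-19)
= -38

-38


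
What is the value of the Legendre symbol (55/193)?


p = 193 is prime, so compute (55/193) with the reciprocity algorithm (Jacobi-symbol steps: pull out 2s via (2/n), flip via reciprocity, reduce):
  reciprocity: (55/193) -> +(193/55)
  reduce: (28/55)
  pull out 2: (2/55) = +1  (since 55 mod 8 = 7)
  pull out 2: (2/55) = +1  (since 55 mod 8 = 7)
  reciprocity: (7/55) -> -(55/7)
  reduce: (6/7)
  pull out 2: (2/7) = +1  (since 7 mod 8 = 7)
  reciprocity: (3/7) -> -(7/3)
  reduce: (1/3)
  (1/3) = 1
Product of signs = 1
(55/193) = 1

1


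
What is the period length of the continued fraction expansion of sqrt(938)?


Run the CF algorithm for sqrt(938).
a_0 = floor(sqrt(938)) = 30; set m_0=0, q_0=1.
Recurrence: m' = q*a - m,  q' = (d - m'^2)/q,  a' = floor((a_0 + m')/q').
  step 1: m=30, q=38, a=1
  step 2: m=8, q=23, a=1
  step 3: m=15, q=31, a=1
  step 4: m=16, q=22, a=2
  step 5: m=28, q=7, a=8
  step 6: m=28, q=22, a=2
  step 7: m=16, q=31, a=1
  step 8: m=15, q=23, a=1
  step 9: m=8, q=38, a=1
  step 10: m=30, q=1, a=60
a_10 = 2*a_0 = 60, so the period closes here.
sqrt(938) = [30; 1, 1, 1, 2, 8, 2, 1, 1, 1, 60]
Period length = 10

10


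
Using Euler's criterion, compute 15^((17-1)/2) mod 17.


p = 17 is prime and the exponent is (p-1)/2 = 8, so by Euler's criterion 15^8 = (15/17) = +1 or -1 mod 17.
Compute by square-and-multiply:
  8 = 8 (binary 1000)
  Repeated squaring mod 17: 15^1 = 15, 15^2 = 4, 15^4 = 16, 15^8 = 1
  15^8 = 1 mod 17
Result 1: 15 is a quadratic residue mod 17.
15^8 mod 17 = 1

1


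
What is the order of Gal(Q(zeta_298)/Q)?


|Gal(Q(zeta_298)/Q)| = phi(298)
= 148

148


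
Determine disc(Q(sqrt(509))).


For K = Q(sqrt(d)) with d squarefree: disc(K) = d if d = 1 mod 4, and disc(K) = 4d if d = 2 or 3 mod 4.
Here d = 509, and d mod 4 = 1.
d = 1 mod 4 (O_K = Z[(1+sqrt(d))/2]), so disc(K) = d = 509

509


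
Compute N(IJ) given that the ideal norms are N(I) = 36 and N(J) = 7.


N(IJ) = N(I) * N(J)
= 36 * 7
= 252

252


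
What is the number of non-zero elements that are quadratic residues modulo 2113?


For prime p, the number of non-zero quadratic residues is (p-1)/2.
= (2113-1)/2
= 1056

1056


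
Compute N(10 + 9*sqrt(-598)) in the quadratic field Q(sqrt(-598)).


N(a + b*sqrt(d)) = a^2 - d*b^2
= (10)^2 - (-598)*(9)^2
= 100 + 48438
= 48538

48538


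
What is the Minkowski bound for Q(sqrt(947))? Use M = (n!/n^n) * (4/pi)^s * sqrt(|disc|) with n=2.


d = 947, d mod 4 = 3, so disc(K) = 4d = 3788; |disc(K)| = 3788
Real quadratic field, so n = 2, s = r2 = 0, r1 = 2
M = (n!/n^n) * (4/pi)^s * sqrt(|disc(K)|) = (2!/2^2) * (4/pi)^0 * sqrt(3788)
= 0.5 * 1.000000 * 61.546730
= 30.7734

30.7734


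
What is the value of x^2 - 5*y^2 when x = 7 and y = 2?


x^2 - d*y^2
= 7^2 - 5*2^2
= 49 - 20
= 29

29


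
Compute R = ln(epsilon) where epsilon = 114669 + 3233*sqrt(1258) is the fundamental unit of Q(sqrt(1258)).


epsilon = 114669 + 3233*sqrt(1258)
= 229338.0000
R = ln(229338.0000)
= 12.3430

12.3430


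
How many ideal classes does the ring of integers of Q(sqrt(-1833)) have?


K = Q(sqrt(-1833)). d mod 4 = 3, so D = disc(K) = 4d = -7332
h(K) equals the number of primitive reduced positive-definite forms (a, b, c) = a*x^2 + b*x*y + c*y^2 with b^2 - 4ac = D,
where reduced means |b| <= a <= c, with b >= 0 whenever |b| = a or a = c, and primitive means gcd(a, b, c) = 1.
Reduced forces 3a^2 <= |D| = 7332, so 1 <= a <= 49; b must have the parity of D, and c = (b^2 - D)/(4a) must be an integer >= a.
Enumerate a = 1..49, b in [-a, a]:
  a=1: (1, 0, 1833)  [1]
  a=2: (2, 2, 917)  [1]
  a=3: (3, 0, 611)  [1]
  a=4..5: none
  a=6: (6, 6, 307)  [1]
  a=7: (7, -2, 262), (7, 2, 262)  [2]
  a=8..10: none
  a=11: (11, -4, 167), (11, 4, 167)  [2]
  a=12: none
  a=13: (13, 0, 141)  [1]
  a=14: (14, -2, 131), (14, 2, 131)  [2]
  a=15..20: none
  a=21: (21, -12, 89), (21, 12, 89)  [2]
  a=22: (22, -18, 87), (22, 18, 87)  [2]
  a=23..25: none
  a=26: (26, 26, 77)  [1]
  a=27..28: none
  a=29: (29, -18, 66), (29, 18, 66)  [2]
  a=30..32: none
  a=33: (33, -18, 58), (33, 18, 58)  [2]
  a=34..38: none
  a=39: (39, 0, 47)  [1]
  a=40..41: none
  a=42: (42, -30, 49), (42, 30, 49)  [2]
  a=43: (43, 8, 43)  [1]
  a=44..49: none
Total reduced forms: 1 + 1 + 1 + 1 + 2 + 2 + 1 + 2 + 2 + 2 + 1 + 2 + 2 + 1 + 2 + 1 = 24
h = 24

24


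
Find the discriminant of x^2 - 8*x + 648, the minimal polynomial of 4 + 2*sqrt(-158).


The element 4 + 2*sqrt(-158) has minimal polynomial:
x^2 - 8*x + 648
Discriminant = (-8)^2 - 4*(648)
= 64 - 2592
= -2528

-2528


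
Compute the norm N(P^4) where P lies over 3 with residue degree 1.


N(P^a) = p^(a*f)
= 3^(4*1)
= 3^4
= 81

81


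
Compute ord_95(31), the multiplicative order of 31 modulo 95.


We want ord_95(31), the smallest k >= 1 with 31^k = 1 mod 95.
n = 95 = 5 * 19, phi(95) = 72; the order divides phi(n).
Divisors of 72: 1, 2, 3, 4, 6, 8, 9, 12, 18, 24, 36, 72
Repeated squaring mod 95: 31^1 = 31, 31^2 = 11, 31^4 = 26, 31^8 = 11, 31^16 = 26, 31^32 = 11, 31^64 = 26
Test divisors in increasing order:
  k=1: 31^1 = 31 mod 95
  k=2: 31^2 = 11 mod 95
  k=3: 31^3 = 11 * 31 = 56 mod 95
  k=4: 31^4 = 26 mod 95
  k=6: 31^6 = 26 * 11 = 1 mod 95  <- first divisor giving 1
Order = 6

6


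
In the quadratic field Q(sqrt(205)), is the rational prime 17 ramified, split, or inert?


K = Q(sqrt(205)). Since d mod 4 = 1, disc(K) = 205.
Check p | disc: 205 mod 17 = 1.
p does not divide disc. Compute Legendre symbol (d/p):
1^((17-1)/2) mod 17 = 1
(d/p) = 1, so p splits: (p) = P*P' with e=1, f=1, g=2.
Therefore p is split.

split


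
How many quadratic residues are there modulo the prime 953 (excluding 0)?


For prime p, the number of non-zero quadratic residues is (p-1)/2.
= (953-1)/2
= 476

476


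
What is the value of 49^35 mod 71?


p = 71 is prime and the exponent is (p-1)/2 = 35, so by Euler's criterion 49^35 = (49/71) = +1 or -1 mod 71.
Compute by square-and-multiply:
  35 = 32 + 2 + 1 (binary 100011)
  Repeated squaring mod 71: 49^1 = 49, 49^2 = 58, 49^4 = 27, 49^8 = 19, 49^16 = 6, 49^32 = 36
  49^35 = 49^32 * 49^2 * 49^1 = 36 * 58 * 49 mod 71
    36 * 58 = 2088 = 29 mod 71
    29 * 49 = 1421 = 1 mod 71
  49^35 = 1 mod 71
Result 1: 49 is a quadratic residue mod 71.
49^35 mod 71 = 1

1


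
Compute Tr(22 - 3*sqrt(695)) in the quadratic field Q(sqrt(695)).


Tr(a + b*sqrt(d)) = (a + b*sqrt(d)) + (a - b*sqrt(d)) = 2a
= 2 * (22)
= 44

44


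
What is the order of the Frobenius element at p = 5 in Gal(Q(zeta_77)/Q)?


The Frobenius at p in Gal(Q(zeta_n)/Q) = (Z/nZ)* is the class of p, so its order is ord_77(5), the smallest k >= 1 with 5^k = 1 mod 77.
n = 77 = 7 * 11, phi(77) = 60; the order divides phi(n).
Divisors of 60: 1, 2, 3, 4, 5, 6, 10, 12, 15, 20, 30, 60
Repeated squaring mod 77: 5^1 = 5, 5^2 = 25, 5^4 = 9, 5^8 = 4, 5^16 = 16, 5^32 = 25
Test divisors in increasing order:
  k=1: 5^1 = 5 mod 77
  k=2: 5^2 = 25 mod 77
  k=3: 5^3 = 25 * 5 = 48 mod 77
  k=4: 5^4 = 9 mod 77
  k=5: 5^5 = 9 * 5 = 45 mod 77
  k=6: 5^6 = 9 * 25 = 71 mod 77
  k=10: 5^10 = 4 * 25 = 23 mod 77
  k=12: 5^12 = 4 * 9 = 36 mod 77
  k=15: 5^15 = 4 * 9 * 25 * 5 = 34 mod 77
  k=20: 5^20 = 16 * 9 = 67 mod 77
  k=30: 5^30 = 16 * 4 * 9 * 25 = 1 mod 77  <- first divisor giving 1
Order = 30

30


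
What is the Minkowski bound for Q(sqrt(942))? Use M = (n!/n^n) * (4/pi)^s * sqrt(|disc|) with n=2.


d = 942, d mod 4 = 2, so disc(K) = 4d = 3768; |disc(K)| = 3768
Real quadratic field, so n = 2, s = r2 = 0, r1 = 2
M = (n!/n^n) * (4/pi)^s * sqrt(|disc(K)|) = (2!/2^2) * (4/pi)^0 * sqrt(3768)
= 0.5 * 1.000000 * 61.384037
= 30.6920

30.6920


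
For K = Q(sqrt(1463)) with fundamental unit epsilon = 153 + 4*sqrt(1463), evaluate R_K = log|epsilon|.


epsilon = 153 + 4*sqrt(1463)
= 305.9967
R = ln(305.9967)
= 5.7236

5.7236


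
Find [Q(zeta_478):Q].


The degree equals Euler's totient phi(478).
478 = 2 * 239
phi(478) = 238

238


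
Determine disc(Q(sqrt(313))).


For K = Q(sqrt(d)) with d squarefree: disc(K) = d if d = 1 mod 4, and disc(K) = 4d if d = 2 or 3 mod 4.
Here d = 313, and d mod 4 = 1.
d = 1 mod 4 (O_K = Z[(1+sqrt(d))/2]), so disc(K) = d = 313

313


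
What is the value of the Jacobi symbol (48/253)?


Compute (48/253) via quadratic reciprocity:
  pull out 2: (2/253) = -1  (since 253 mod 8 = 5)
  pull out 2: (2/253) = -1  (since 253 mod 8 = 5)
  pull out 2: (2/253) = -1  (since 253 mod 8 = 5)
  pull out 2: (2/253) = -1  (since 253 mod 8 = 5)
  reciprocity: (3/253) -> +(253/3)
  reduce: (1/3)
  (1/3) = 1
Product of signs = 1

1


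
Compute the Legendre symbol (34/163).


p = 163 is prime, so compute (34/163) with the reciprocity algorithm (Jacobi-symbol steps: pull out 2s via (2/n), flip via reciprocity, reduce):
  pull out 2: (2/163) = -1  (since 163 mod 8 = 3)
  reciprocity: (17/163) -> +(163/17)
  reduce: (10/17)
  pull out 2: (2/17) = +1  (since 17 mod 8 = 1)
  reciprocity: (5/17) -> +(17/5)
  reduce: (2/5)
  pull out 2: (2/5) = -1  (since 5 mod 8 = 5)
  (1/5) = 1
Product of signs = 1
(34/163) = 1

1


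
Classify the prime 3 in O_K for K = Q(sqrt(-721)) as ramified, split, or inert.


K = Q(sqrt(-721)). Since d mod 4 = 3, disc(K) = -2884.
Check p | disc: -2884 mod 3 = 2.
p does not divide disc. Compute Legendre symbol (d/p):
2^((3-1)/2) mod 3 = -1
(d/p) = -1, so p is inert: (p) stays prime with e=1, f=2, g=1.
Therefore p is inert.

inert


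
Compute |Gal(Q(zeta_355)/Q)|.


|Gal(Q(zeta_355)/Q)| = phi(355)
= 280

280


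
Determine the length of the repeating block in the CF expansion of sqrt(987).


Run the CF algorithm for sqrt(987).
a_0 = floor(sqrt(987)) = 31; set m_0=0, q_0=1.
Recurrence: m' = q*a - m,  q' = (d - m'^2)/q,  a' = floor((a_0 + m')/q').
  step 1: m=31, q=26, a=2
  step 2: m=21, q=21, a=2
  step 3: m=21, q=26, a=2
  step 4: m=31, q=1, a=62
a_4 = 2*a_0 = 62, so the period closes here.
sqrt(987) = [31; 2, 2, 2, 62]
Period length = 4

4


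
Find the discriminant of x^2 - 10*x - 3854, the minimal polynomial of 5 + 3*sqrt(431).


The element 5 + 3*sqrt(431) has minimal polynomial:
x^2 - 10*x - 3854
Discriminant = (-10)^2 - 4*(-3854)
= 100 + 15416
= 15516

15516


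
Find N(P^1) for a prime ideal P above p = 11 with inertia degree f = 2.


N(P^a) = p^(a*f)
= 11^(1*2)
= 11^2
= 121

121


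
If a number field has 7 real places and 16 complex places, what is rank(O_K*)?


By Dirichlet's unit theorem:
rank = r1 + r2 - 1
= 7 + 16 - 1
= 22

22


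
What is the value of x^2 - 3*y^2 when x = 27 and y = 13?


x^2 - d*y^2
= 27^2 - 3*13^2
= 729 - 507
= 222

222


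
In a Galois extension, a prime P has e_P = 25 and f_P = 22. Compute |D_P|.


|D_P| = e * f
= 25 * 22
= 550

550


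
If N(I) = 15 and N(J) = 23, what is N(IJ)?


N(IJ) = N(I) * N(J)
= 15 * 23
= 345

345


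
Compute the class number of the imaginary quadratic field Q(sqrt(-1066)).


K = Q(sqrt(-1066)). d mod 4 = 2, so D = disc(K) = 4d = -4264
h(K) equals the number of primitive reduced positive-definite forms (a, b, c) = a*x^2 + b*x*y + c*y^2 with b^2 - 4ac = D,
where reduced means |b| <= a <= c, with b >= 0 whenever |b| = a or a = c, and primitive means gcd(a, b, c) = 1.
Reduced forces 3a^2 <= |D| = 4264, so 1 <= a <= 37; b must have the parity of D, and c = (b^2 - D)/(4a) must be an integer >= a.
Enumerate a = 1..37, b in [-a, a]:
  a=1: (1, 0, 1066)  [1]
  a=2: (2, 0, 533)  [1]
  a=3..4: none
  a=5: (5, -4, 214), (5, 4, 214)  [2]
  a=6..9: none
  a=10: (10, -4, 107), (10, 4, 107)  [2]
  a=11: (11, -2, 97), (11, 2, 97)  [2]
  a=12: none
  a=13: (13, 0, 82)  [1]
  a=14..18: none
  a=19: (19, -12, 58), (19, 12, 58)  [2]
  a=20..21: none
  a=22: (22, -20, 53), (22, 20, 53)  [2]
  a=23..24: none
  a=25: (25, -6, 43), (25, 6, 43)  [2]
  a=26: (26, 0, 41)  [1]
  a=27..28: none
  a=29: (29, -12, 38), (29, 12, 38)  [2]
  a=30: none
  a=31: (31, -18, 37), (31, 18, 37)  [2]
  a=32..37: none
Total reduced forms: 1 + 1 + 2 + 2 + 2 + 1 + 2 + 2 + 2 + 1 + 2 + 2 = 20
h = 20

20


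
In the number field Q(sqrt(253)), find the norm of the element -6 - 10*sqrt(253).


N(a + b*sqrt(d)) = a^2 - d*b^2
= (-6)^2 - (253)*(-10)^2
= 36 - 25300
= -25264

-25264


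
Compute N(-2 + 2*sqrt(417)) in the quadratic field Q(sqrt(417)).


N(a + b*sqrt(d)) = a^2 - d*b^2
= (-2)^2 - (417)*(2)^2
= 4 - 1668
= -1664

-1664


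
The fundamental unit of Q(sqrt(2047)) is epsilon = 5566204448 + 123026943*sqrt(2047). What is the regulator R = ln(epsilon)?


epsilon = 5566204448 + 123026943*sqrt(2047)
= 1.1132e+10
R = ln(1.1132e+10)
= 23.1331

23.1331


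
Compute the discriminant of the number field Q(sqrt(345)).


For K = Q(sqrt(d)) with d squarefree: disc(K) = d if d = 1 mod 4, and disc(K) = 4d if d = 2 or 3 mod 4.
Here d = 345, and d mod 4 = 1.
d = 1 mod 4 (O_K = Z[(1+sqrt(d))/2]), so disc(K) = d = 345

345


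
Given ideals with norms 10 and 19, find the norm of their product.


N(IJ) = N(I) * N(J)
= 10 * 19
= 190

190


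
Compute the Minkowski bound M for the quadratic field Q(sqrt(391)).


d = 391, d mod 4 = 3, so disc(K) = 4d = 1564; |disc(K)| = 1564
Real quadratic field, so n = 2, s = r2 = 0, r1 = 2
M = (n!/n^n) * (4/pi)^s * sqrt(|disc(K)|) = (2!/2^2) * (4/pi)^0 * sqrt(1564)
= 0.5 * 1.000000 * 39.547440
= 19.7737

19.7737


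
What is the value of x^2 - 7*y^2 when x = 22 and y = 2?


x^2 - d*y^2
= 22^2 - 7*2^2
= 484 - 28
= 456

456


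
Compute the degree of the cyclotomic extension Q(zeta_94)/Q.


The degree equals Euler's totient phi(94).
94 = 2 * 47
phi(94) = 46

46


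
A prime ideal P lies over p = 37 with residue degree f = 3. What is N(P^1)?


N(P^a) = p^(a*f)
= 37^(1*3)
= 37^3
= 50653

50653


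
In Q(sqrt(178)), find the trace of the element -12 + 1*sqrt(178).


Tr(a + b*sqrt(d)) = (a + b*sqrt(d)) + (a - b*sqrt(d)) = 2a
= 2 * (-12)
= -24

-24


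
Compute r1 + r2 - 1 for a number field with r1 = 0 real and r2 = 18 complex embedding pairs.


By Dirichlet's unit theorem:
rank = r1 + r2 - 1
= 0 + 18 - 1
= 17

17


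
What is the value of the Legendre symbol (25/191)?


p = 191 is prime, so compute (25/191) with the reciprocity algorithm (Jacobi-symbol steps: pull out 2s via (2/n), flip via reciprocity, reduce):
  reciprocity: (25/191) -> +(191/25)
  reduce: (16/25)
  pull out 2: (2/25) = +1  (since 25 mod 8 = 1)
  pull out 2: (2/25) = +1  (since 25 mod 8 = 1)
  pull out 2: (2/25) = +1  (since 25 mod 8 = 1)
  pull out 2: (2/25) = +1  (since 25 mod 8 = 1)
  (1/25) = 1
Product of signs = 1
(25/191) = 1

1


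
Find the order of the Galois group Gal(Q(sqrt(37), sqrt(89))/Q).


The 2 square roots of distinct primes are multiplicatively independent over Q,
so [K:Q] = 2^2 and Gal(K/Q) is isomorphic to (Z/2Z)^2.
|Gal| = 2^2 = 4

4


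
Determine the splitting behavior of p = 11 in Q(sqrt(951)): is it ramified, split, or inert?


K = Q(sqrt(951)). Since d mod 4 = 3, disc(K) = 3804.
Check p | disc: 3804 mod 11 = 9.
p does not divide disc. Compute Legendre symbol (d/p):
5^((11-1)/2) mod 11 = 1
(d/p) = 1, so p splits: (p) = P*P' with e=1, f=1, g=2.
Therefore p is split.

split


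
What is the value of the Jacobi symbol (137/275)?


Compute (137/275) via quadratic reciprocity:
  reciprocity: (137/275) -> +(275/137)
  reduce: (1/137)
  (1/137) = 1
Product of signs = 1

1


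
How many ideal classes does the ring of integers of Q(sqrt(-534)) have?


K = Q(sqrt(-534)). d mod 4 = 2, so D = disc(K) = 4d = -2136
h(K) equals the number of primitive reduced positive-definite forms (a, b, c) = a*x^2 + b*x*y + c*y^2 with b^2 - 4ac = D,
where reduced means |b| <= a <= c, with b >= 0 whenever |b| = a or a = c, and primitive means gcd(a, b, c) = 1.
Reduced forces 3a^2 <= |D| = 2136, so 1 <= a <= 26; b must have the parity of D, and c = (b^2 - D)/(4a) must be an integer >= a.
Enumerate a = 1..26, b in [-a, a]:
  a=1: (1, 0, 534)  [1]
  a=2: (2, 0, 267)  [1]
  a=3: (3, 0, 178)  [1]
  a=4: none
  a=5: (5, -2, 107), (5, 2, 107)  [2]
  a=6: (6, 0, 89)  [1]
  a=7..9: none
  a=10: (10, -8, 55), (10, 8, 55)  [2]
  a=11: (11, -8, 50), (11, 8, 50)  [2]
  a=12: none
  a=13: (13, -10, 43), (13, 10, 43)  [2]
  a=14: none
  a=15: (15, -12, 38), (15, 12, 38)  [2]
  a=16..18: none
  a=19: (19, -12, 30), (19, 12, 30)  [2]
  a=20..21: none
  a=22: (22, -8, 25), (22, 8, 25)  [2]
  a=23: (23, -16, 26), (23, 16, 26)  [2]
  a=24..26: none
Total reduced forms: 1 + 1 + 1 + 2 + 1 + 2 + 2 + 2 + 2 + 2 + 2 + 2 = 20
h = 20

20


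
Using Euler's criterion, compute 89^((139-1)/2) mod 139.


p = 139 is prime and the exponent is (p-1)/2 = 69, so by Euler's criterion 89^69 = (89/139) = +1 or -1 mod 139.
Compute by square-and-multiply:
  69 = 64 + 4 + 1 (binary 1000101)
  Repeated squaring mod 139: 89^1 = 89, 89^2 = 137, 89^4 = 4, 89^8 = 16, 89^16 = 117, 89^32 = 67, 89^64 = 41
  89^69 = 89^64 * 89^4 * 89^1 = 41 * 4 * 89 mod 139
    41 * 4 = 164 = 25 mod 139
    25 * 89 = 2225 = 1 mod 139
  89^69 = 1 mod 139
Result 1: 89 is a quadratic residue mod 139.
89^69 mod 139 = 1

1


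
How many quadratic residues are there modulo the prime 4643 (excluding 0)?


For prime p, the number of non-zero quadratic residues is (p-1)/2.
= (4643-1)/2
= 2321

2321


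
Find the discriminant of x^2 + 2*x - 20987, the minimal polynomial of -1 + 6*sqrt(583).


The element -1 + 6*sqrt(583) has minimal polynomial:
x^2 + 2*x - 20987
Discriminant = (2)^2 - 4*(-20987)
= 4 + 83948
= 83952

83952


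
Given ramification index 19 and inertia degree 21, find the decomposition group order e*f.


|D_P| = e * f
= 19 * 21
= 399

399


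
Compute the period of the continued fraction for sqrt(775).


Run the CF algorithm for sqrt(775).
a_0 = floor(sqrt(775)) = 27; set m_0=0, q_0=1.
Recurrence: m' = q*a - m,  q' = (d - m'^2)/q,  a' = floor((a_0 + m')/q').
  step 1: m=27, q=46, a=1
  step 2: m=19, q=9, a=5
  step 3: m=26, q=11, a=4
  step 4: m=18, q=41, a=1
  step 5: m=23, q=6, a=8
  step 6: m=25, q=25, a=2
  step 7: m=25, q=6, a=8
  step 8: m=23, q=41, a=1
  step 9: m=18, q=11, a=4
  step 10: m=26, q=9, a=5
  step 11: m=19, q=46, a=1
  step 12: m=27, q=1, a=54
a_12 = 2*a_0 = 54, so the period closes here.
sqrt(775) = [27; 1, 5, 4, 1, 8, 2, 8, 1, 4, 5, 1, 54]
Period length = 12

12


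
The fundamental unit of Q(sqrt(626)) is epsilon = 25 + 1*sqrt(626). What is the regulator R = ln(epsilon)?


epsilon = 25 + 1*sqrt(626)
= 50.0200
R = ln(50.0200)
= 3.9124

3.9124


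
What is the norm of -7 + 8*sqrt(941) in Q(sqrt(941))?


N(a + b*sqrt(d)) = a^2 - d*b^2
= (-7)^2 - (941)*(8)^2
= 49 - 60224
= -60175

-60175


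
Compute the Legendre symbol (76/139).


p = 139 is prime, so compute (76/139) with the reciprocity algorithm (Jacobi-symbol steps: pull out 2s via (2/n), flip via reciprocity, reduce):
  pull out 2: (2/139) = -1  (since 139 mod 8 = 3)
  pull out 2: (2/139) = -1  (since 139 mod 8 = 3)
  reciprocity: (19/139) -> -(139/19)
  reduce: (6/19)
  pull out 2: (2/19) = -1  (since 19 mod 8 = 3)
  reciprocity: (3/19) -> -(19/3)
  reduce: (1/3)
  (1/3) = 1
Product of signs = -1
(76/139) = -1

-1


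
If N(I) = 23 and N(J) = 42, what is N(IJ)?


N(IJ) = N(I) * N(J)
= 23 * 42
= 966

966


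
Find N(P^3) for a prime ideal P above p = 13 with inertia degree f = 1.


N(P^a) = p^(a*f)
= 13^(3*1)
= 13^3
= 2197

2197


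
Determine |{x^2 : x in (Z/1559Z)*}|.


For prime p, the number of non-zero quadratic residues is (p-1)/2.
= (1559-1)/2
= 779

779


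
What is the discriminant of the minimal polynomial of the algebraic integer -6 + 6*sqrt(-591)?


The element -6 + 6*sqrt(-591) has minimal polynomial:
x^2 + 12*x + 21312
Discriminant = (12)^2 - 4*(21312)
= 144 - 85248
= -85104

-85104


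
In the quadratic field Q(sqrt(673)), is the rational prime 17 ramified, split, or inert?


K = Q(sqrt(673)). Since d mod 4 = 1, disc(K) = 673.
Check p | disc: 673 mod 17 = 10.
p does not divide disc. Compute Legendre symbol (d/p):
10^((17-1)/2) mod 17 = -1
(d/p) = -1, so p is inert: (p) stays prime with e=1, f=2, g=1.
Therefore p is inert.

inert


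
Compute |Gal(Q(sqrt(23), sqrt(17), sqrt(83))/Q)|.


The 3 square roots of distinct primes are multiplicatively independent over Q,
so [K:Q] = 2^3 and Gal(K/Q) is isomorphic to (Z/2Z)^3.
|Gal| = 2^3 = 8

8


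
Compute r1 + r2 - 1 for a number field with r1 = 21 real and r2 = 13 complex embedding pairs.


By Dirichlet's unit theorem:
rank = r1 + r2 - 1
= 21 + 13 - 1
= 33

33


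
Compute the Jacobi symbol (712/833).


Compute (712/833) via quadratic reciprocity:
  pull out 2: (2/833) = +1  (since 833 mod 8 = 1)
  pull out 2: (2/833) = +1  (since 833 mod 8 = 1)
  pull out 2: (2/833) = +1  (since 833 mod 8 = 1)
  reciprocity: (89/833) -> +(833/89)
  reduce: (32/89)
  pull out 2: (2/89) = +1  (since 89 mod 8 = 1)
  pull out 2: (2/89) = +1  (since 89 mod 8 = 1)
  pull out 2: (2/89) = +1  (since 89 mod 8 = 1)
  pull out 2: (2/89) = +1  (since 89 mod 8 = 1)
  pull out 2: (2/89) = +1  (since 89 mod 8 = 1)
  (1/89) = 1
Product of signs = 1

1


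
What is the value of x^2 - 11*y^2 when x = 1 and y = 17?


x^2 - d*y^2
= 1^2 - 11*17^2
= 1 - 3179
= -3178

-3178


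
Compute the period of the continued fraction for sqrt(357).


Run the CF algorithm for sqrt(357).
a_0 = floor(sqrt(357)) = 18; set m_0=0, q_0=1.
Recurrence: m' = q*a - m,  q' = (d - m'^2)/q,  a' = floor((a_0 + m')/q').
  step 1: m=18, q=33, a=1
  step 2: m=15, q=4, a=8
  step 3: m=17, q=17, a=2
  step 4: m=17, q=4, a=8
  step 5: m=15, q=33, a=1
  step 6: m=18, q=1, a=36
a_6 = 2*a_0 = 36, so the period closes here.
sqrt(357) = [18; 1, 8, 2, 8, 1, 36]
Period length = 6

6


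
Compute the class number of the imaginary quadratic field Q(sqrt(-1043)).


K = Q(sqrt(-1043)). d mod 4 = 1, so D = disc(K) = d = -1043
h(K) equals the number of primitive reduced positive-definite forms (a, b, c) = a*x^2 + b*x*y + c*y^2 with b^2 - 4ac = D,
where reduced means |b| <= a <= c, with b >= 0 whenever |b| = a or a = c, and primitive means gcd(a, b, c) = 1.
Reduced forces 3a^2 <= |D| = 1043, so 1 <= a <= 18; b must have the parity of D, and c = (b^2 - D)/(4a) must be an integer >= a.
Enumerate a = 1..18, b in [-a, a]:
  a=1: (1, 1, 261)  [1]
  a=2: none
  a=3: (3, -1, 87), (3, 1, 87)  [2]
  a=4..6: none
  a=7: (7, 7, 39)  [1]
  a=8: none
  a=9: (9, -1, 29), (9, 1, 29)  [2]
  a=10..12: none
  a=13: (13, -7, 21), (13, 7, 21)  [2]
  a=14..18: none
Total reduced forms: 1 + 2 + 1 + 2 + 2 = 8
h = 8

8


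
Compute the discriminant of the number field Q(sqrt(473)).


For K = Q(sqrt(d)) with d squarefree: disc(K) = d if d = 1 mod 4, and disc(K) = 4d if d = 2 or 3 mod 4.
Here d = 473, and d mod 4 = 1.
d = 1 mod 4 (O_K = Z[(1+sqrt(d))/2]), so disc(K) = d = 473

473


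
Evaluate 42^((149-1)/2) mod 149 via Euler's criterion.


p = 149 is prime and the exponent is (p-1)/2 = 74, so by Euler's criterion 42^74 = (42/149) = +1 or -1 mod 149.
Compute by square-and-multiply:
  74 = 64 + 8 + 2 (binary 1001010)
  Repeated squaring mod 149: 42^1 = 42, 42^2 = 125, 42^4 = 129, 42^8 = 102, 42^16 = 123, 42^32 = 80, 42^64 = 142
  42^74 = 42^64 * 42^8 * 42^2 = 142 * 102 * 125 mod 149
    142 * 102 = 14484 = 31 mod 149
    31 * 125 = 3875 = 1 mod 149
  42^74 = 1 mod 149
Result 1: 42 is a quadratic residue mod 149.
42^74 mod 149 = 1

1


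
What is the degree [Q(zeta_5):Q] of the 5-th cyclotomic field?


The degree equals Euler's totient phi(5).
5 = 5
phi(5) = 4

4


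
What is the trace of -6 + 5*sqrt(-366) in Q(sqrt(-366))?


Tr(a + b*sqrt(d)) = (a + b*sqrt(d)) + (a - b*sqrt(d)) = 2a
= 2 * (-6)
= -12

-12


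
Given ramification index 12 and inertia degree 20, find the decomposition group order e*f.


|D_P| = e * f
= 12 * 20
= 240

240


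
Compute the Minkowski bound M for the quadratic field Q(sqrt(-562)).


d = -562, d mod 4 = 2, so disc(K) = 4d = -2248; |disc(K)| = 2248
Imaginary quadratic field, so n = 2, s = r2 = 1, r1 = 0
M = (n!/n^n) * (4/pi)^s * sqrt(|disc(K)|) = (2!/2^2) * (4/pi)^1 * sqrt(2248)
= 0.5 * 1.273240 * 47.413078
= 30.1841

30.1841


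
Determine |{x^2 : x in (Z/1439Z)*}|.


For prime p, the number of non-zero quadratic residues is (p-1)/2.
= (1439-1)/2
= 719

719


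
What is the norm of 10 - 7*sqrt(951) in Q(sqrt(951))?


N(a + b*sqrt(d)) = a^2 - d*b^2
= (10)^2 - (951)*(-7)^2
= 100 - 46599
= -46499

-46499


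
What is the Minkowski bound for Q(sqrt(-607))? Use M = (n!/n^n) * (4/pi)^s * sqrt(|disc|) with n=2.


d = -607, d mod 4 = 1, so disc(K) = d = -607; |disc(K)| = 607
Imaginary quadratic field, so n = 2, s = r2 = 1, r1 = 0
M = (n!/n^n) * (4/pi)^s * sqrt(|disc(K)|) = (2!/2^2) * (4/pi)^1 * sqrt(607)
= 0.5 * 1.273240 * 24.637370
= 15.6846

15.6846


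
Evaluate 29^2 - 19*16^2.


x^2 - d*y^2
= 29^2 - 19*16^2
= 841 - 4864
= -4023

-4023


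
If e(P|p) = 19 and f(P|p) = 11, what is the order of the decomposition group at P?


|D_P| = e * f
= 19 * 11
= 209

209


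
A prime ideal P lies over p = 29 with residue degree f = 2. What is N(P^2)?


N(P^a) = p^(a*f)
= 29^(2*2)
= 29^4
= 707281

707281


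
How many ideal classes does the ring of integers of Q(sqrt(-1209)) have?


K = Q(sqrt(-1209)). d mod 4 = 3, so D = disc(K) = 4d = -4836
h(K) equals the number of primitive reduced positive-definite forms (a, b, c) = a*x^2 + b*x*y + c*y^2 with b^2 - 4ac = D,
where reduced means |b| <= a <= c, with b >= 0 whenever |b| = a or a = c, and primitive means gcd(a, b, c) = 1.
Reduced forces 3a^2 <= |D| = 4836, so 1 <= a <= 40; b must have the parity of D, and c = (b^2 - D)/(4a) must be an integer >= a.
Enumerate a = 1..40, b in [-a, a]:
  a=1: (1, 0, 1209)  [1]
  a=2: (2, 2, 605)  [1]
  a=3: (3, 0, 403)  [1]
  a=4: none
  a=5: (5, -2, 242), (5, 2, 242)  [2]
  a=6: (6, 6, 203)  [1]
  a=7: (7, -6, 174), (7, 6, 174)  [2]
  a=8..9: none
  a=10: (10, -2, 121), (10, 2, 121)  [2]
  a=11: (11, -2, 110), (11, 2, 110)  [2]
  a=12: none
  a=13: (13, 0, 93)  [1]
  a=14: (14, -6, 87), (14, 6, 87)  [2]
  a=15: (15, -12, 83), (15, 12, 83)  [2]
  a=16: none
  a=17: (17, -14, 74), (17, 14, 74)  [2]
  a=18: none
  a=19: (19, -16, 67), (19, 16, 67)  [2]
  a=20: none
  a=21: (21, -6, 58), (21, 6, 58)  [2]
  a=22: (22, -2, 55), (22, 2, 55)  [2]
  a=23..24: none
  a=25: (25, -8, 49), (25, 8, 49)  [2]
  a=26: (26, 26, 53)  [1]
  a=27..28: none
  a=29: (29, -6, 42), (29, 6, 42)  [2]
  a=30: (30, -18, 43), (30, 18, 43)  [2]
  a=31: (31, 0, 39)  [1]
  a=32: none
  a=33: (33, -24, 41), (33, 24, 41)  [2]
  a=34: (34, -14, 37), (34, 14, 37)  [2]
  a=35: (35, -22, 38), (35, 8, 35), (35, 22, 38)  [3]
  a=36..40: none
Total reduced forms: 1 + 1 + 1 + 2 + 1 + 2 + 2 + 2 + 1 + 2 + 2 + 2 + 2 + 2 + 2 + 2 + 1 + 2 + 2 + 1 + 2 + 2 + 3 = 40
h = 40

40


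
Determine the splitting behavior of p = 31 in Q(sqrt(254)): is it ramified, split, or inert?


K = Q(sqrt(254)). Since d mod 4 = 2, disc(K) = 1016.
Check p | disc: 1016 mod 31 = 24.
p does not divide disc. Compute Legendre symbol (d/p):
6^((31-1)/2) mod 31 = -1
(d/p) = -1, so p is inert: (p) stays prime with e=1, f=2, g=1.
Therefore p is inert.

inert


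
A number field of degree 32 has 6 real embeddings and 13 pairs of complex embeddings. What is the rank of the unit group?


By Dirichlet's unit theorem:
rank = r1 + r2 - 1
= 6 + 13 - 1
= 18

18


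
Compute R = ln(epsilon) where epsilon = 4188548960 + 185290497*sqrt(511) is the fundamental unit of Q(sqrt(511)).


epsilon = 4188548960 + 185290497*sqrt(511)
= 8.3771e+09
R = ln(8.3771e+09)
= 22.8488

22.8488


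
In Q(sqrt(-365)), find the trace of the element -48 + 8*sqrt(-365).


Tr(a + b*sqrt(d)) = (a + b*sqrt(d)) + (a - b*sqrt(d)) = 2a
= 2 * (-48)
= -96

-96


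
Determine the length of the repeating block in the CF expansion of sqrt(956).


Run the CF algorithm for sqrt(956).
a_0 = floor(sqrt(956)) = 30; set m_0=0, q_0=1.
Recurrence: m' = q*a - m,  q' = (d - m'^2)/q,  a' = floor((a_0 + m')/q').
  step 1: m=30, q=56, a=1
  step 2: m=26, q=5, a=11
  step 3: m=29, q=23, a=2
  step 4: m=17, q=29, a=1
  step 5: m=12, q=28, a=1
  step 6: m=16, q=25, a=1
  step 7: m=9, q=35, a=1
  step 8: m=26, q=8, a=7
  step 9: m=30, q=7, a=8
  step 10: m=26, q=40, a=1
  step 11: m=14, q=19, a=2
  step 12: m=24, q=20, a=2
  step 13: m=16, q=35, a=1
  step 14: m=19, q=17, a=2
  step 15: m=15, q=43, a=1
  step 16: m=28, q=4, a=14
  step 17: m=28, q=43, a=1
  step 18: m=15, q=17, a=2
  step 19: m=19, q=35, a=1
  step 20: m=16, q=20, a=2
  step 21: m=24, q=19, a=2
  step 22: m=14, q=40, a=1
  step 23: m=26, q=7, a=8
  step 24: m=30, q=8, a=7
  step 25: m=26, q=35, a=1
  step 26: m=9, q=25, a=1
  step 27: m=16, q=28, a=1
  step 28: m=12, q=29, a=1
  step 29: m=17, q=23, a=2
  step 30: m=29, q=5, a=11
  step 31: m=26, q=56, a=1
  step 32: m=30, q=1, a=60
a_32 = 2*a_0 = 60, so the period closes here.
sqrt(956) = [30; 1, 11, 2, 1, 1, 1, 1, 7, 8, 1, 2, 2, 1, 2, 1, 14, 1, 2, 1, 2, 2, 1, 8, 7, 1, 1, 1, 1, 2, 11, 1, 60]
Period length = 32

32


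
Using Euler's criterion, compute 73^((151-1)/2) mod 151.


p = 151 is prime and the exponent is (p-1)/2 = 75, so by Euler's criterion 73^75 = (73/151) = +1 or -1 mod 151.
Compute by square-and-multiply:
  75 = 64 + 8 + 2 + 1 (binary 1001011)
  Repeated squaring mod 151: 73^1 = 73, 73^2 = 44, 73^4 = 124, 73^8 = 125, 73^16 = 72, 73^32 = 50, 73^64 = 84
  73^75 = 73^64 * 73^8 * 73^2 * 73^1 = 84 * 125 * 44 * 73 mod 151
    84 * 125 = 10500 = 81 mod 151
    81 * 44 = 3564 = 91 mod 151
    91 * 73 = 6643 = 150 mod 151
  73^75 = 150 mod 151
Result 150 = p - 1 = -1 mod 151: 73 is a quadratic non-residue mod 151. As a residue in [0, p-1] the value is 150.
73^75 mod 151 = 150

150


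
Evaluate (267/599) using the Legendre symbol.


p = 599 is prime, so compute (267/599) with the reciprocity algorithm (Jacobi-symbol steps: pull out 2s via (2/n), flip via reciprocity, reduce):
  reciprocity: (267/599) -> -(599/267)
  reduce: (65/267)
  reciprocity: (65/267) -> +(267/65)
  reduce: (7/65)
  reciprocity: (7/65) -> +(65/7)
  reduce: (2/7)
  pull out 2: (2/7) = +1  (since 7 mod 8 = 7)
  (1/7) = 1
Product of signs = -1
(267/599) = -1

-1


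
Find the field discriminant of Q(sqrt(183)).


For K = Q(sqrt(d)) with d squarefree: disc(K) = d if d = 1 mod 4, and disc(K) = 4d if d = 2 or 3 mod 4.
Here d = 183, and d mod 4 = 3.
d = 3 mod 4, not 1 (O_K = Z[sqrt(d)]), so disc(K) = 4d = 4 * (183) = 732

732


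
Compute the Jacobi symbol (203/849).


Compute (203/849) via quadratic reciprocity:
  reciprocity: (203/849) -> +(849/203)
  reduce: (37/203)
  reciprocity: (37/203) -> +(203/37)
  reduce: (18/37)
  pull out 2: (2/37) = -1  (since 37 mod 8 = 5)
  reciprocity: (9/37) -> +(37/9)
  reduce: (1/9)
  (1/9) = 1
Product of signs = -1

-1


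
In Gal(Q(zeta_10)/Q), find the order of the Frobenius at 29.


The Frobenius at p in Gal(Q(zeta_n)/Q) = (Z/nZ)* is the class of p, so its order is ord_10(29), the smallest k >= 1 with 29^k = 1 mod 10.
n = 10 = 2 * 5, phi(10) = 4; the order divides phi(n).
Divisors of 4: 1, 2, 4
Repeated squaring mod 10: 29^1 = 9, 29^2 = 1, 29^4 = 1
Test divisors in increasing order:
  k=1: 29^1 = 9 mod 10
  k=2: 29^2 = 1 mod 10  <- first divisor giving 1
Order = 2

2


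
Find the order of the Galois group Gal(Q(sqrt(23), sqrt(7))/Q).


The 2 square roots of distinct primes are multiplicatively independent over Q,
so [K:Q] = 2^2 and Gal(K/Q) is isomorphic to (Z/2Z)^2.
|Gal| = 2^2 = 4

4


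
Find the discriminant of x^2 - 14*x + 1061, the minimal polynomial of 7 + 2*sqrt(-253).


The element 7 + 2*sqrt(-253) has minimal polynomial:
x^2 - 14*x + 1061
Discriminant = (-14)^2 - 4*(1061)
= 196 - 4244
= -4048

-4048


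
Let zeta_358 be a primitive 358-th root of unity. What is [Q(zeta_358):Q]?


The degree equals Euler's totient phi(358).
358 = 2 * 179
phi(358) = 178

178


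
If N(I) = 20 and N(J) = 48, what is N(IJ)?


N(IJ) = N(I) * N(J)
= 20 * 48
= 960

960


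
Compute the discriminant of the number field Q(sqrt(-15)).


For K = Q(sqrt(d)) with d squarefree: disc(K) = d if d = 1 mod 4, and disc(K) = 4d if d = 2 or 3 mod 4.
Here d = -15, and d mod 4 = 1.
d = 1 mod 4 (O_K = Z[(1+sqrt(d))/2]), so disc(K) = d = -15

-15


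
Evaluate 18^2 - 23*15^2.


x^2 - d*y^2
= 18^2 - 23*15^2
= 324 - 5175
= -4851

-4851


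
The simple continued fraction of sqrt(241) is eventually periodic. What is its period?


Run the CF algorithm for sqrt(241).
a_0 = floor(sqrt(241)) = 15; set m_0=0, q_0=1.
Recurrence: m' = q*a - m,  q' = (d - m'^2)/q,  a' = floor((a_0 + m')/q').
  step 1: m=15, q=16, a=1
  step 2: m=1, q=15, a=1
  step 3: m=14, q=3, a=9
  step 4: m=13, q=24, a=1
  step 5: m=11, q=5, a=5
  step 6: m=14, q=9, a=3
  step 7: m=13, q=8, a=3
  step 8: m=11, q=15, a=1
  step 9: m=4, q=15, a=1
  step 10: m=11, q=8, a=3
  step 11: m=13, q=9, a=3
  step 12: m=14, q=5, a=5
  step 13: m=11, q=24, a=1
  step 14: m=13, q=3, a=9
  step 15: m=14, q=15, a=1
  step 16: m=1, q=16, a=1
  step 17: m=15, q=1, a=30
a_17 = 2*a_0 = 30, so the period closes here.
sqrt(241) = [15; 1, 1, 9, 1, 5, 3, 3, 1, 1, 3, 3, 5, 1, 9, 1, 1, 30]
Period length = 17

17


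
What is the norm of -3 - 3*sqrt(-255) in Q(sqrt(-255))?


N(a + b*sqrt(d)) = a^2 - d*b^2
= (-3)^2 - (-255)*(-3)^2
= 9 + 2295
= 2304

2304


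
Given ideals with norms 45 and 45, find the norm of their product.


N(IJ) = N(I) * N(J)
= 45 * 45
= 2025

2025


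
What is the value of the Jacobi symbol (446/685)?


Compute (446/685) via quadratic reciprocity:
  pull out 2: (2/685) = -1  (since 685 mod 8 = 5)
  reciprocity: (223/685) -> +(685/223)
  reduce: (16/223)
  pull out 2: (2/223) = +1  (since 223 mod 8 = 7)
  pull out 2: (2/223) = +1  (since 223 mod 8 = 7)
  pull out 2: (2/223) = +1  (since 223 mod 8 = 7)
  pull out 2: (2/223) = +1  (since 223 mod 8 = 7)
  (1/223) = 1
Product of signs = -1

-1


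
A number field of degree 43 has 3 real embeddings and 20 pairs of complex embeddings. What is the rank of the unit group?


By Dirichlet's unit theorem:
rank = r1 + r2 - 1
= 3 + 20 - 1
= 22

22


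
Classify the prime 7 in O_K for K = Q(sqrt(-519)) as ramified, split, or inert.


K = Q(sqrt(-519)). Since d mod 4 = 1, disc(K) = -519.
Check p | disc: -519 mod 7 = 6.
p does not divide disc. Compute Legendre symbol (d/p):
6^((7-1)/2) mod 7 = -1
(d/p) = -1, so p is inert: (p) stays prime with e=1, f=2, g=1.
Therefore p is inert.

inert


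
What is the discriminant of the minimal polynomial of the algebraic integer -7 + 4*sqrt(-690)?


The element -7 + 4*sqrt(-690) has minimal polynomial:
x^2 + 14*x + 11089
Discriminant = (14)^2 - 4*(11089)
= 196 - 44356
= -44160

-44160


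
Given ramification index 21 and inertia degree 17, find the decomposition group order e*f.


|D_P| = e * f
= 21 * 17
= 357

357


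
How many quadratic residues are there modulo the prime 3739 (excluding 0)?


For prime p, the number of non-zero quadratic residues is (p-1)/2.
= (3739-1)/2
= 1869

1869


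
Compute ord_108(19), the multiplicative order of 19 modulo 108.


We want ord_108(19), the smallest k >= 1 with 19^k = 1 mod 108.
n = 108 = 2^2 * 3^3, phi(108) = 36; the order divides phi(n).
Divisors of 36: 1, 2, 3, 4, 6, 9, 12, 18, 36
Repeated squaring mod 108: 19^1 = 19, 19^2 = 37, 19^4 = 73, 19^8 = 37, 19^16 = 73, 19^32 = 37
Test divisors in increasing order:
  k=1: 19^1 = 19 mod 108
  k=2: 19^2 = 37 mod 108
  k=3: 19^3 = 37 * 19 = 55 mod 108
  k=4: 19^4 = 73 mod 108
  k=6: 19^6 = 73 * 37 = 1 mod 108  <- first divisor giving 1
Order = 6

6


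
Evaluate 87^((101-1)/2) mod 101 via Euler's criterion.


p = 101 is prime and the exponent is (p-1)/2 = 50, so by Euler's criterion 87^50 = (87/101) = +1 or -1 mod 101.
Compute by square-and-multiply:
  50 = 32 + 16 + 2 (binary 110010)
  Repeated squaring mod 101: 87^1 = 87, 87^2 = 95, 87^4 = 36, 87^8 = 84, 87^16 = 87, 87^32 = 95
  87^50 = 87^32 * 87^16 * 87^2 = 95 * 87 * 95 mod 101
    95 * 87 = 8265 = 84 mod 101
    84 * 95 = 7980 = 1 mod 101
  87^50 = 1 mod 101
Result 1: 87 is a quadratic residue mod 101.
87^50 mod 101 = 1

1
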